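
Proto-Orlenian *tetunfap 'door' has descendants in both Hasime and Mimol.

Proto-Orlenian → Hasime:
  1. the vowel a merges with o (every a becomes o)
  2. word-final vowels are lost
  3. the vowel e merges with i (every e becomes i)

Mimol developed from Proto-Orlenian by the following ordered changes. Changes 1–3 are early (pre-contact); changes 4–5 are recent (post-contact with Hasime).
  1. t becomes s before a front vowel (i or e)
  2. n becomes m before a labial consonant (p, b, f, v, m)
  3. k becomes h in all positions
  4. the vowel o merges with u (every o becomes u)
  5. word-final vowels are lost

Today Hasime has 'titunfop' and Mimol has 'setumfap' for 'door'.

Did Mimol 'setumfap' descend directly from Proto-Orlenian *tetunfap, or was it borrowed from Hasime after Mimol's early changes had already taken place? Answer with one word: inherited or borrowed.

inherited

If inherited, *tetunfap would pass through all of Mimol's changes:
Mimol: *tetunfap
  tetunfap → setunfap   [palatalisation]
  setunfap → setumfap   [nasal place assimilation]
  setumfap (rule 3 does not apply)
  setumfap (rule 4 does not apply)
  setumfap (rule 5 does not apply)
  giving Mimol setumfap.
If borrowed from Hasime 'titunfop' after the early changes, it would undergo only the recent ones:
  rule 4 (vowel merger): titunfop → titunfup
  rule 5 (apocope): no change (titunfup)
  ⇒ as a loan: titunfup
Mimol 'setumfap' matches the inherited outcome exactly, so it is an inherited cognate, not a loan.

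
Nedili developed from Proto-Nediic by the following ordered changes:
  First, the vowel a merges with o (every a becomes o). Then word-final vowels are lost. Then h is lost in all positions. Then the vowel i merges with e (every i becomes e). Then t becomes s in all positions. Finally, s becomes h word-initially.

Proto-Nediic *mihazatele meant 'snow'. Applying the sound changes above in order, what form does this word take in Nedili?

meozosel

Nedili: start from *mihazatele.
  rule 1 (vowel merger): mihazatele → mihozotele
  rule 2 (apocope): mihozotele → mihozotel
  rule 3 (h-loss): mihozotel → miozotel
  rule 4 (vowel merger): miozotel → meozotel
  rule 5 (unconditioned shift): meozotel → meozosel
  rule 6: no change — meozosel
  ⇒ Nedili meozosel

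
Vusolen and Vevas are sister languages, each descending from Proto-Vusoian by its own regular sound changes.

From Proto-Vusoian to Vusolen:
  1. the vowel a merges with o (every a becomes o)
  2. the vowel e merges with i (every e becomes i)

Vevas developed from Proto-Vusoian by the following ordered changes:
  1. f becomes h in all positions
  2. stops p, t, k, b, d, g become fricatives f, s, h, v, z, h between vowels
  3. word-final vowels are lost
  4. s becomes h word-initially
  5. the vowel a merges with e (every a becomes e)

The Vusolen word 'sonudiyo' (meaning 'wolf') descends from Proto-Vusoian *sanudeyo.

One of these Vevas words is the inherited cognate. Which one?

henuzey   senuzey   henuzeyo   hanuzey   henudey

Vevas: *sanudeyo
  sanudeyo (rule 1 does not apply)
  sanudeyo → sanuzeyo   [intervocalic lenition]
  sanuzeyo → sanuzey   [apocope]
  sanuzey → hanuzey   [debuccalisation]
  hanuzey → henuzey   [vowel merger]
  giving Vevas henuzey.
Among the options, 'henuzey' alone shows every Vevas change applied in order.

henuzey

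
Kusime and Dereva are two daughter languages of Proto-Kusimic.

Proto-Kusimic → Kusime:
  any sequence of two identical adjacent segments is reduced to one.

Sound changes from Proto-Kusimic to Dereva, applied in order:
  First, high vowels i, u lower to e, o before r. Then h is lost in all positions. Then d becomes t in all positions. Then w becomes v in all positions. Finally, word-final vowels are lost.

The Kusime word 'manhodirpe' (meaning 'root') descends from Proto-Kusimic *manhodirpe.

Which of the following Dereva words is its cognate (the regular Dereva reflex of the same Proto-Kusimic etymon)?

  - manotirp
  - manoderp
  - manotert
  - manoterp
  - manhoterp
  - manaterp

manoterp

Dereva: start from *manhodirpe.
  rule 1 (pre-rhotic lowering): manhodirpe → manhoderpe
  rule 2 (h-loss): manhoderpe → manoderpe
  rule 3 (unconditioned shift): manoderpe → manoterpe
  rule 4: no change — manoterpe
  rule 5 (apocope): manoterpe → manoterp
  ⇒ Dereva manoterp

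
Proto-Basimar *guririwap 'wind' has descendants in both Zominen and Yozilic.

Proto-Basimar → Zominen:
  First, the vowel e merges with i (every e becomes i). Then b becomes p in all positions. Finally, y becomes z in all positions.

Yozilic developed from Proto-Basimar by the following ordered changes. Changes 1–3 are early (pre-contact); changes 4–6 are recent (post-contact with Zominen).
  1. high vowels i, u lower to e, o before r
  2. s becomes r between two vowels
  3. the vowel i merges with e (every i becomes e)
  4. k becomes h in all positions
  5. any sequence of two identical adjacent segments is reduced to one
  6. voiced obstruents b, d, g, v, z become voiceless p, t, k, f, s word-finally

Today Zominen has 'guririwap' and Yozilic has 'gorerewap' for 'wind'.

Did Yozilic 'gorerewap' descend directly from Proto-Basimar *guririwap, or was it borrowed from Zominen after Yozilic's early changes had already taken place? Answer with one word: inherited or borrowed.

inherited

If inherited, *guririwap would pass through all of Yozilic's changes:
Yozilic: *guririwap > goreriwap > gorerewap  (by pre-rhotic lowering, vowel merger)
If borrowed from Zominen 'guririwap' after the early changes, it would undergo only the recent ones:
  rule 4 (unconditioned shift): no change (guririwap)
  rule 5 (degemination): no change (guririwap)
  rule 6 (final devoicing): no change (guririwap)
  ⇒ as a loan: guririwap
Yozilic 'gorerewap' matches the inherited outcome exactly, so it is an inherited cognate, not a loan.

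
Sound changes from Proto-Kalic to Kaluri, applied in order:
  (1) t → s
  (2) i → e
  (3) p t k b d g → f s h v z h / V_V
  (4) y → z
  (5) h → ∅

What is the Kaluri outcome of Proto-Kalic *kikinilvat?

Kaluri: *kikinilvat > kikinilvas > kekenelvas > kehenelvas > keenelvas  (by unconditioned shift, vowel merger, intervocalic lenition, h-loss)

keenelvas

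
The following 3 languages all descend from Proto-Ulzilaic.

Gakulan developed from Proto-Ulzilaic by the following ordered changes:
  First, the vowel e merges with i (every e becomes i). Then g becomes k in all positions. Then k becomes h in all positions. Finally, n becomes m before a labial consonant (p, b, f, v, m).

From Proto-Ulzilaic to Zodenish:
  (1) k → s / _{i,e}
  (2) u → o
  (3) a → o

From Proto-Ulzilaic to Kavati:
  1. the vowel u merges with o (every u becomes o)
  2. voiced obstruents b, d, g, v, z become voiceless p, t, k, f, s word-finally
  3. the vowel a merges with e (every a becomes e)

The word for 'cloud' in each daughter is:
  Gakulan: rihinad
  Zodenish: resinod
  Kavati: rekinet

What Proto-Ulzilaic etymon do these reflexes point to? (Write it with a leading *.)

Position 3: Gakulan has h, Zodenish has s, Kavati has k. Taking the neighbouring segments as reconstructed: Gakulan h could go back to *k or *g or *h; Zodenish s could go back to *k or *s; Kavati k can only go back to *k — the one source consistent with every daughter is *k.
Position 6: Gakulan has a, Zodenish has o, Kavati has e. Gakulan preserves a here (none of its changes turn any other segment into a), so the proto-segment is *a.
Verify the candidate proto-form against each daughter:
Gakulan: start from *rekinad.
  rule 1 (vowel merger): rekinad → rikinad
  rule 2: no change — rikinad
  rule 3 (unconditioned shift): rikinad → rihinad
  rule 4: no change — rihinad
  ⇒ Gakulan rihinad
Zodenish: *rekinad
  rekinad → resinad   [palatalisation]
  resinad (rule 2 does not apply)
  resinad → resinod   [vowel merger]
  giving Zodenish resinod.
Kavati: start from *rekinad.
  rule 1: no change — rekinad
  rule 2 (final devoicing): rekinad → rekinat
  rule 3 (vowel merger): rekinat → rekinet
  ⇒ Kavati rekinet
No other proto-form is consistent with every reflex, so the reconstruction is *rekinad.

*rekinad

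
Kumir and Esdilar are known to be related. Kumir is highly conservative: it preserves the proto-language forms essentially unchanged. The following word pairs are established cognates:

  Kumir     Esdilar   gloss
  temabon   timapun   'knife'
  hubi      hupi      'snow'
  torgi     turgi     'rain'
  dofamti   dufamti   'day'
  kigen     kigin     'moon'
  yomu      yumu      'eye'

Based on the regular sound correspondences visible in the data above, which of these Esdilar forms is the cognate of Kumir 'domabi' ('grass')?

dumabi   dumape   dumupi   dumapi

dumapi

yomu ~ yumu — Kumir o corresponds to Esdilar u after a consonant, before a nasal.
hubi ~ hupi — Kumir b corresponds to Esdilar p between vowels (before a front vowel).
Applying these to Kumir 'domabi':
  domabi → dumabi   (o→u after a consonant, before a nasal)
  dumabi → dumapi   (b→p between vowels (before a front vowel))
So the Esdilar cognate is 'dumapi'.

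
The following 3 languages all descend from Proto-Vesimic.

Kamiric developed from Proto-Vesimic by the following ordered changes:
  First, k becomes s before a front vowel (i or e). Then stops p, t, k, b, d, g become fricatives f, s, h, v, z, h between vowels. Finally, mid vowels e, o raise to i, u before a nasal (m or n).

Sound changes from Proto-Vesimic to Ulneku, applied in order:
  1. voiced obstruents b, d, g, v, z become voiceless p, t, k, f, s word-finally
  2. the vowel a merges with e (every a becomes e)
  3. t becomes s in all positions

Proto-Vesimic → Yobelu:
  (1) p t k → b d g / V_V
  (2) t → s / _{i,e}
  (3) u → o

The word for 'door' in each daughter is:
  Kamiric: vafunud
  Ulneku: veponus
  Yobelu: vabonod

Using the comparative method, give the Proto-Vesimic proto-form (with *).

*vaponud

Position 3: Kamiric has f, Ulneku has p, Yobelu has b. Taking the neighbouring segments as reconstructed: Kamiric f could go back to *p or *f; Ulneku p can only go back to *p; Yobelu b could go back to *p or *b — the one source consistent with every daughter is *p.
Position 7: Kamiric has d, Ulneku has s, Yobelu has d. Kamiric preserves d here (none of its changes turn any other segment into d), so the proto-segment is *d.
Verify the candidate proto-form against each daughter:
Kamiric: *vaponud > vafonud > vafunud  (by intervocalic lenition, pre-nasal raising)
Ulneku: start from *vaponud.
  rule 1 (final devoicing): vaponud → vaponut
  rule 2 (vowel merger): vaponut → veponut
  rule 3 (unconditioned shift): veponut → veponus
  ⇒ Ulneku veponus
Yobelu: *vaponud
  vaponud → vabonud   [intervocalic voicing]
  vabonud (rule 2 does not apply)
  vabonud → vabonod   [vowel merger]
  giving Yobelu vabonod.
Only *vaponud yields all of Kamiric vafunud, Ulneku veponus, Yobelu vabonod.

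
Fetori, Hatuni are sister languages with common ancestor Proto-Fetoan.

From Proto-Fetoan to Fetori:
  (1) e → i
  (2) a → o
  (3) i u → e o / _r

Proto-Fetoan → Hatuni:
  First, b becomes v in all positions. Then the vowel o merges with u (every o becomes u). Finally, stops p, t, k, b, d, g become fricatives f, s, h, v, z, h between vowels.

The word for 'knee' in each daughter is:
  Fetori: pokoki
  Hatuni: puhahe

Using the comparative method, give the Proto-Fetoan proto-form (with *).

Position 6: Fetori has i, Hatuni has e. Hatuni preserves e here (none of its changes turn any other segment into e), so the proto-segment is *e.
Position 5: Fetori has k, Hatuni has h. Fetori preserves k here (none of its changes turn any other segment into k), so the proto-segment is *k.
Position 4: Fetori has o, Hatuni has a. Hatuni preserves a here (none of its changes turn any other segment into a), so the proto-segment is *a.
Verify the candidate proto-form against each daughter:
Fetori: *pokake > pokaki > pokoki  (by vowel merger, vowel merger)
Hatuni: *pokake > pukake > puhahe  (by vowel merger, intervocalic lenition)
No other proto-form is consistent with every reflex, so the reconstruction is *pokake.

*pokake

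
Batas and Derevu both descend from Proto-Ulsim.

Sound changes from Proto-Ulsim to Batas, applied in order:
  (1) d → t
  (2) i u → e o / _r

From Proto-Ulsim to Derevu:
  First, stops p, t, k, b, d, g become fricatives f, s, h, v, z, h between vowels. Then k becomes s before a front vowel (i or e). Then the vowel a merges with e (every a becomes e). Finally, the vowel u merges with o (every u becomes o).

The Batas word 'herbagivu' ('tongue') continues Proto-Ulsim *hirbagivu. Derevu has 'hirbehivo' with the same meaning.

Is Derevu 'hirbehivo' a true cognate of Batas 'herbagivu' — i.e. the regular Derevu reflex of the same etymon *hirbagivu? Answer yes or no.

yes

Derive the expected Derevu reflex of *hirbagivu:
Derevu: start from *hirbagivu.
  rule 1 (intervocalic lenition): hirbagivu → hirbahivu
  rule 2: no change — hirbahivu
  rule 3 (vowel merger): hirbahivu → hirbehivu
  rule 4 (vowel merger): hirbehivu → hirbehivo
  ⇒ Derevu hirbehivo
Derevu 'hirbehivo' matches the regular reflex exactly, so the pair is cognate.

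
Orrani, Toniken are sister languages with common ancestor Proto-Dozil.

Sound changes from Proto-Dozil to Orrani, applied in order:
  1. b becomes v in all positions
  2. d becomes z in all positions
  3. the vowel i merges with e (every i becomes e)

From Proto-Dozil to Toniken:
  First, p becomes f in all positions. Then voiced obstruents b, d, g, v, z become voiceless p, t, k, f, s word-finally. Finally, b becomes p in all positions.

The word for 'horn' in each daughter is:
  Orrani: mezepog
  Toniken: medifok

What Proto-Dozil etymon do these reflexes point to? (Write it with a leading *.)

Position 3: Orrani has z, Toniken has d. Toniken preserves d here (none of its changes turn any other segment into d), so the proto-segment is *d.
Position 5: Orrani has p, Toniken has f. Orrani preserves p here (none of its changes turn any other segment into p), so the proto-segment is *p.
Position 4: Orrani has e, Toniken has i. Toniken preserves i here (none of its changes turn any other segment into i), so the proto-segment is *i.
Continuing position by position gives *medipog; check it forward:
Orrani: *medipog
  medipog (rule 1 does not apply)
  medipog → mezipog   [unconditioned shift]
  mezipog → mezepog   [vowel merger]
  giving Orrani mezepog.
Toniken: *medipog
  medipog → medifog   [unconditioned shift]
  medifog → medifok   [final devoicing]
  medifok (rule 3 does not apply)
  giving Toniken medifok.
*medipog is the unique common source.

*medipog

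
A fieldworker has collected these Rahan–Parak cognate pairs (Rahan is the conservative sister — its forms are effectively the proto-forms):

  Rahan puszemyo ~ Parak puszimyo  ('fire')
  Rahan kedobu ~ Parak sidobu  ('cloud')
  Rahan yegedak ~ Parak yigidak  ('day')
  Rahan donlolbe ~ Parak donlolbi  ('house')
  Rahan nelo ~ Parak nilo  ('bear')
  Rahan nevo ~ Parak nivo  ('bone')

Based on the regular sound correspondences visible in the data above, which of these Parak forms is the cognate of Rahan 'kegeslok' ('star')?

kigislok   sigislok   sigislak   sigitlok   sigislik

sigislok

kedobu ~ sidobu — Rahan k corresponds to Parak s word-initially before a front vowel.
kedobu ~ sidobu, yegedak ~ yigidak — Rahan e corresponds to Parak i after a consonant, before a consonant other than r, m, n, p, b, f, v.
Applying these to Rahan 'kegeslok':
  kegeslok → segeslok   (k→s word-initially before a front vowel)
  segeslok → sigeslok   (e→i after a consonant, before a consonant other than r, m, n, p, b, f, v)
  sigeslok → sigislok   (e→i after a consonant, before a consonant other than r, m, n, p, b, f, v)
So the Parak cognate is 'sigislok'.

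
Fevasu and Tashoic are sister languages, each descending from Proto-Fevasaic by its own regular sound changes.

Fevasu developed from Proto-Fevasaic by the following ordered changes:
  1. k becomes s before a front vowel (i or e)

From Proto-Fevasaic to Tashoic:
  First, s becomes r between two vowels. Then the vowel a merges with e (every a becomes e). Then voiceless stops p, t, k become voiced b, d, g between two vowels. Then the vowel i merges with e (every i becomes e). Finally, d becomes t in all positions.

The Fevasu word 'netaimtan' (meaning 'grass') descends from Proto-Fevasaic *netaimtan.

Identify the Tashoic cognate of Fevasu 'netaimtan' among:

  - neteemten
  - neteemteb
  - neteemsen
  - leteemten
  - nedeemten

Tashoic: *netaimtan > neteimten > nedeimten > nedeemten > neteemten  (by vowel merger, intervocalic voicing, vowel merger, unconditioned shift)
Only 'neteemten' matches the regular Tashoic development of *netaimtan.

neteemten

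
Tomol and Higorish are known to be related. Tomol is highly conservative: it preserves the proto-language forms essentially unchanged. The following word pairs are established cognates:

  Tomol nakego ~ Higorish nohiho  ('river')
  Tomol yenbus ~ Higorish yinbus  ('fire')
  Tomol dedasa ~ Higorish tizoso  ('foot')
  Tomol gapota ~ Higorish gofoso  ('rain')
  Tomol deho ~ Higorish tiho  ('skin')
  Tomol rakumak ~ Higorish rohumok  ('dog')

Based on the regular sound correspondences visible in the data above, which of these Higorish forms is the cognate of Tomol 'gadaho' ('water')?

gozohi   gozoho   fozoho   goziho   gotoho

nakego ~ nohiho, dedasa ~ tizoso — Tomol a corresponds to Higorish o after a consonant, before a consonant other than r, m, n, p, b, f, v.
dedasa ~ tizoso — Tomol d corresponds to Higorish z between vowels (before a back vowel).
Applying these to Tomol 'gadaho':
  gadaho → godaho   (a→o after a consonant, before a consonant other than r, m, n, p, b, f, v)
  godaho → gozaho   (d→z between vowels (before a back vowel))
  gozaho → gozoho   (a→o after a consonant, before a consonant other than r, m, n, p, b, f, v)
So the Higorish cognate is 'gozoho'.

gozoho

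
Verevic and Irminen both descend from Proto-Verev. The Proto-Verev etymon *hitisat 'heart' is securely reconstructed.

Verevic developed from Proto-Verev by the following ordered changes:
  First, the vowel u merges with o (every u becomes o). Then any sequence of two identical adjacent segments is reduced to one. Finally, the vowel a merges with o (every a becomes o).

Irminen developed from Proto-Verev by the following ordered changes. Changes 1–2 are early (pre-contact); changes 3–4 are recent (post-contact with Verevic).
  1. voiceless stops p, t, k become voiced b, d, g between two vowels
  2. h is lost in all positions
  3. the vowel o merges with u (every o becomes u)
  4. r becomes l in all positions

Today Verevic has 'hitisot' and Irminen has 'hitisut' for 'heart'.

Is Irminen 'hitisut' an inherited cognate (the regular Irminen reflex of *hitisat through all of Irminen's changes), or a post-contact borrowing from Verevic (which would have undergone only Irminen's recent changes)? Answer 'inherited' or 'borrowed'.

borrowed

If inherited, *hitisat would pass through all of Irminen's changes:
Irminen: *hitisat > hidisat > idisat  (by intervocalic voicing, h-loss)
If borrowed from Verevic 'hitisot' after the early changes, it would undergo only the recent ones:
  rule 3 (vowel merger): hitisot → hitisut
  rule 4 (unconditioned shift): no change (hitisut)
  ⇒ as a loan: hitisut
Irminen 'hitisut' matches the loan outcome 'hitisut', not the inherited 'idisat' — it skipped the early Irminen changes, so it was borrowed from Verevic.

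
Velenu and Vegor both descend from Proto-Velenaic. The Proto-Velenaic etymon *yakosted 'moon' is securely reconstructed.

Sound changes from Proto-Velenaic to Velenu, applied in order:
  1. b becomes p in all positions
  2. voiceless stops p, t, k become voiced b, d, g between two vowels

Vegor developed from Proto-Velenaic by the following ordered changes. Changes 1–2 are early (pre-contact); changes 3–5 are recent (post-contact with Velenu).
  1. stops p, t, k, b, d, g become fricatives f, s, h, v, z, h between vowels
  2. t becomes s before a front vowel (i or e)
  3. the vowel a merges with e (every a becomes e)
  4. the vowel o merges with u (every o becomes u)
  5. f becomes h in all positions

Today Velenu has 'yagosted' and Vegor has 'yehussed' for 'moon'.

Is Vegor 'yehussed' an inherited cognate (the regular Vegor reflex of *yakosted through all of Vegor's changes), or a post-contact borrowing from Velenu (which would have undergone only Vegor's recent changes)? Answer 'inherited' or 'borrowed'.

inherited

If inherited, *yakosted would pass through all of Vegor's changes:
Vegor: *yakosted > yahosted > yahossed > yehossed > yehussed  (by intervocalic lenition, palatalisation, vowel merger, vowel merger)
If borrowed from Velenu 'yagosted' after the early changes, it would undergo only the recent ones:
  rule 3 (vowel merger): yagosted → yegosted
  rule 4 (vowel merger): yegosted → yegusted
  rule 5 (unconditioned shift): no change (yegusted)
  ⇒ as a loan: yegusted
Vegor 'yehussed' matches the inherited outcome exactly, so it is an inherited cognate, not a loan.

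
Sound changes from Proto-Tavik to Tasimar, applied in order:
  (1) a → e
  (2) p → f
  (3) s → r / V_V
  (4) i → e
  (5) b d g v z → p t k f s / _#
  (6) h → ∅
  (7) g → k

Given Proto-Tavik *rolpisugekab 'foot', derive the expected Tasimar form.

Tasimar: *rolpisugekab
  rolpisugekab → rolpisugekeb   [vowel merger]
  rolpisugekeb → rolfisugekeb   [unconditioned shift]
  rolfisugekeb → rolfirugekeb   [rhotacism]
  rolfirugekeb → rolferugekeb   [vowel merger]
  rolferugekeb → rolferugekep   [final devoicing]
  rolferugekep (rule 6 does not apply)
  rolferugekep → rolferukekep   [unconditioned shift]
  giving Tasimar rolferukekep.

rolferukekep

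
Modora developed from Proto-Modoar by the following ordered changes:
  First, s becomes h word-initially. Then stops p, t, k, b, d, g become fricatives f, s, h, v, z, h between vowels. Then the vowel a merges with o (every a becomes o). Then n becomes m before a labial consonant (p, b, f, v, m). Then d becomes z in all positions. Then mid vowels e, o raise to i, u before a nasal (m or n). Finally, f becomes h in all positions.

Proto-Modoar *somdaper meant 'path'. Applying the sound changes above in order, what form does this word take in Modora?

Modora: *somdaper
  somdaper → homdaper   [debuccalisation]
  homdaper → homdafer   [intervocalic lenition]
  homdafer → homdofer   [vowel merger]
  homdofer (rule 4 does not apply)
  homdofer → homzofer   [unconditioned shift]
  homzofer → humzofer   [pre-nasal raising]
  humzofer → humzoher   [unconditioned shift]
  giving Modora humzoher.

humzoher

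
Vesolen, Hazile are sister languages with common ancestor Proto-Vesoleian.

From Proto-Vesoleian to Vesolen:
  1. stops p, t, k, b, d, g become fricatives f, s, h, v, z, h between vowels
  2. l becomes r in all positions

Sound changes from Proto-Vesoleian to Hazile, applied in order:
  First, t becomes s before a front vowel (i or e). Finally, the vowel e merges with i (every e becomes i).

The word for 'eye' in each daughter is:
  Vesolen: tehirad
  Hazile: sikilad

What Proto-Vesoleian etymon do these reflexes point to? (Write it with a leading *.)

*tekilad

Position 1: Vesolen has t, Hazile has s. Vesolen preserves t here (none of its changes turn any other segment into t), so the proto-segment is *t.
Position 2: Vesolen has e, Hazile has i. Vesolen preserves e here (none of its changes turn any other segment into e), so the proto-segment is *e.
Position 5: Vesolen has r, Hazile has l. Hazile preserves l here (none of its changes turn any other segment into l), so the proto-segment is *l.
Verify the candidate proto-form against each daughter:
Vesolen: *tekilad
  tekilad → tehilad   [intervocalic lenition]
  tehilad → tehirad   [unconditioned shift]
  giving Vesolen tehirad.
Hazile: start from *tekilad.
  rule 1 (palatalisation): tekilad → sekilad
  rule 2 (vowel merger): sekilad → sikilad
  ⇒ Hazile sikilad
*tekilad is the unique common source.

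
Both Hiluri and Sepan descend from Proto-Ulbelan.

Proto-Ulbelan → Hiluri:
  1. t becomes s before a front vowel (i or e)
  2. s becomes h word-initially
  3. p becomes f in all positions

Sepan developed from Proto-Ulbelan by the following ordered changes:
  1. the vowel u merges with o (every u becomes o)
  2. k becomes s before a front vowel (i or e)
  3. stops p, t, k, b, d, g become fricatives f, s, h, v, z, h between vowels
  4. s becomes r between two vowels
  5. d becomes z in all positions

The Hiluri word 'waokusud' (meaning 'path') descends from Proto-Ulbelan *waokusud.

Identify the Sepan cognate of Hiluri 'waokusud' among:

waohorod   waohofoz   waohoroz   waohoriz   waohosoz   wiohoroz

Sepan: *waokusud
  waokusud → waokosod   [vowel merger]
  waokosod (rule 2 does not apply)
  waokosod → waohosod   [intervocalic lenition]
  waohosod → waohorod   [rhotacism]
  waohorod → waohoroz   [unconditioned shift]
  giving Sepan waohoroz.
The other candidates each miss or misapply at least one Sepan change.

waohoroz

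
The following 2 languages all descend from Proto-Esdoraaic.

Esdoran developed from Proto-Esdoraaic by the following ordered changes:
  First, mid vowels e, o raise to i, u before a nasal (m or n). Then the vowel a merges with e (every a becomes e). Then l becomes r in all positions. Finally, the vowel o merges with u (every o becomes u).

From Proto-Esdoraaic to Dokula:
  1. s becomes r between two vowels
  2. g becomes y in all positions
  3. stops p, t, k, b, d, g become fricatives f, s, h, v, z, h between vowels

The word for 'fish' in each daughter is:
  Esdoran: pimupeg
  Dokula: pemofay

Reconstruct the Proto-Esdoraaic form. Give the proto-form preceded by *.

Position 7: Esdoran has g, Dokula has y. Esdoran preserves g here (none of its changes turn any other segment into g), so the proto-segment is *g.
Position 6: Esdoran has e, Dokula has a. Dokula preserves a here (none of its changes turn any other segment into a), so the proto-segment is *a.
Position 4: Esdoran has u, Dokula has o. Dokula preserves o here (none of its changes turn any other segment into o), so the proto-segment is *o.
Continuing position by position gives *pemopag; check it forward:
Esdoran: *pemopag
  pemopag → pimopag   [pre-nasal raising]
  pimopag → pimopeg   [vowel merger]
  pimopeg (rule 3 does not apply)
  pimopeg → pimupeg   [vowel merger]
  giving Esdoran pimupeg.
Dokula: *pemopag > pemopay > pemofay  (by unconditioned shift, intervocalic lenition)
No other proto-form is consistent with every reflex, so the reconstruction is *pemopag.

*pemopag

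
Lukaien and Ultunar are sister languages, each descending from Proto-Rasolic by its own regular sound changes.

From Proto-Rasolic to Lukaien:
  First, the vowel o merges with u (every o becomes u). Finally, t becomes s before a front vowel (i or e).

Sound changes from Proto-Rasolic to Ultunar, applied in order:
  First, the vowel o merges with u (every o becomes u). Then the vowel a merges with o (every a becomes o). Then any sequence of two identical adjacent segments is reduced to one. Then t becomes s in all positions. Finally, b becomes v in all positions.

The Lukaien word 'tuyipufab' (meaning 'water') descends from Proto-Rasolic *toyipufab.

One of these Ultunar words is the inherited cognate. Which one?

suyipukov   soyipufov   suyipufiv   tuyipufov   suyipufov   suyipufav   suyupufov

suyipufov

Ultunar: *toyipufab > tuyipufab > tuyipufob > suyipufob > suyipufov  (by vowel merger, vowel merger, unconditioned shift, unconditioned shift)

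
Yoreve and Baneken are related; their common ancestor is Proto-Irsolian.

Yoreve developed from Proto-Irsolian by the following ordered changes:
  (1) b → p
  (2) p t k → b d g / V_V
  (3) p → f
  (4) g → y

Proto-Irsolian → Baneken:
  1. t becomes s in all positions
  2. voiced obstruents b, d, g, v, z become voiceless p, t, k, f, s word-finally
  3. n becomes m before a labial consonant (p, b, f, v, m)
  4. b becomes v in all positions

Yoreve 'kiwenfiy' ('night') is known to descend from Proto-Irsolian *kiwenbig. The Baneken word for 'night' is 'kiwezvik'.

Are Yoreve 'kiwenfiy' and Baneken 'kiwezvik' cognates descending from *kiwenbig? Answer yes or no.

no

Derive the expected Baneken reflex of *kiwenbig:
Baneken: *kiwenbig > kiwenbik > kiwembik > kiwemvik  (by final devoicing, nasal place assimilation, unconditioned shift)
The regular Baneken reflex would be 'kiwemvik', but the attested form is 'kiwezvik'. The correspondence is irregular, so they are not cognates (the Baneken form has a different source).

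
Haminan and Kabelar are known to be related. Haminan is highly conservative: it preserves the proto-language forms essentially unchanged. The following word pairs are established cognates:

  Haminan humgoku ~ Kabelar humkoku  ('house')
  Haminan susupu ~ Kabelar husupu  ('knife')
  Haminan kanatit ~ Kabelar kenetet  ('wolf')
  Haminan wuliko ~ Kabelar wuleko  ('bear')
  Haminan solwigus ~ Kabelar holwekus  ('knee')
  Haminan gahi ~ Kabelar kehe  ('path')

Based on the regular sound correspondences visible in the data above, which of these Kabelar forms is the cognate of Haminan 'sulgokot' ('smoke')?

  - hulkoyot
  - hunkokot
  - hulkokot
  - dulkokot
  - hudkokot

hulkokot

susupu ~ husupu — Haminan s corresponds to Kabelar h word-initially before a back vowel.
humgoku ~ humkoku — Haminan g corresponds to Kabelar k after a consonant, before a back vowel.
Applying these to Haminan 'sulgokot':
  sulgokot → hulgokot   (s→h word-initially before a back vowel)
  hulgokot → hulkokot   (g→k after a consonant, before a back vowel)
So the Kabelar cognate is 'hulkokot'.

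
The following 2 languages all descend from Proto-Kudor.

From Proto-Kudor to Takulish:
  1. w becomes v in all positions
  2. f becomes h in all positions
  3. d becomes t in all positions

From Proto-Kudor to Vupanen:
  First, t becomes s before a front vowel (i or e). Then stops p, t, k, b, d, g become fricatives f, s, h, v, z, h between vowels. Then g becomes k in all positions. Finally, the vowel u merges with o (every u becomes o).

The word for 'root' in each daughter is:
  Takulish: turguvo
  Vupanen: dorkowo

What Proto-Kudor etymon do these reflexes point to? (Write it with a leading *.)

*durguwo

Position 4: Takulish has g, Vupanen has k. Takulish preserves g here (none of its changes turn any other segment into g), so the proto-segment is *g.
Position 6: Takulish has v, Vupanen has w. Vupanen preserves w here (none of its changes turn any other segment into w), so the proto-segment is *w.
Continuing position by position gives *durguwo; check it forward:
Takulish: *durguwo
  durguwo → durguvo   [unconditioned shift]
  durguvo (rule 2 does not apply)
  durguvo → turguvo   [unconditioned shift]
  giving Takulish turguvo.
Vupanen: *durguwo > durkuwo > dorkowo  (by unconditioned shift, vowel merger)
*durguwo is the unique common source.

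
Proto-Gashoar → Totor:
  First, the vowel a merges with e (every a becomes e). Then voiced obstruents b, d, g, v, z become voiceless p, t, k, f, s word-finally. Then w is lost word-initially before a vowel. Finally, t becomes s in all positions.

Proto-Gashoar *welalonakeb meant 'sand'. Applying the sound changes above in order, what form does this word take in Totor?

Totor: *welalonakeb
  welalonakeb → welelonekeb   [vowel merger]
  welelonekeb → welelonekep   [final devoicing]
  welelonekep → elelonekep   [glide loss]
  elelonekep (rule 4 does not apply)
  giving Totor elelonekep.

elelonekep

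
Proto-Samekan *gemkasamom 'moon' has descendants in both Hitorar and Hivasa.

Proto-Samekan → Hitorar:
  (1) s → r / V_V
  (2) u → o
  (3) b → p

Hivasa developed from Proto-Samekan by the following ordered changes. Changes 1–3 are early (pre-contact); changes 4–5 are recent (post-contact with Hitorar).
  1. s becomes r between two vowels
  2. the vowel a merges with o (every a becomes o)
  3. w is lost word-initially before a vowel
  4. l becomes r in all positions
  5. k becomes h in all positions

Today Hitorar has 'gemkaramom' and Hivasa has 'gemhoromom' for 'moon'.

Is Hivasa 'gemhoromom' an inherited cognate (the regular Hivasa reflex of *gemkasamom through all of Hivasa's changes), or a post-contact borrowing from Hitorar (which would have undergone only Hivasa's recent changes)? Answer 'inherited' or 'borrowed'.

If inherited, *gemkasamom would pass through all of Hivasa's changes:
Hivasa: start from *gemkasamom.
  rule 1 (rhotacism): gemkasamom → gemkaramom
  rule 2 (vowel merger): gemkaramom → gemkoromom
  rule 3: no change — gemkoromom
  rule 4: no change — gemkoromom
  rule 5 (unconditioned shift): gemkoromom → gemhoromom
  ⇒ Hivasa gemhoromom
If borrowed from Hitorar 'gemkaramom' after the early changes, it would undergo only the recent ones:
  rule 4 (unconditioned shift): no change (gemkaramom)
  rule 5 (unconditioned shift): gemkaramom → gemharamom
  ⇒ as a loan: gemharamom
Hivasa 'gemhoromom' matches the inherited outcome exactly, so it is an inherited cognate, not a loan.

inherited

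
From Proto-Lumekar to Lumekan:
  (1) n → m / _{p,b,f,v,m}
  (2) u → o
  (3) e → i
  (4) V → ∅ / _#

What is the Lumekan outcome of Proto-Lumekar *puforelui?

poforilo

Lumekan: *puforelui > poforeloi > poforiloi > poforilo  (by vowel merger, vowel merger, apocope)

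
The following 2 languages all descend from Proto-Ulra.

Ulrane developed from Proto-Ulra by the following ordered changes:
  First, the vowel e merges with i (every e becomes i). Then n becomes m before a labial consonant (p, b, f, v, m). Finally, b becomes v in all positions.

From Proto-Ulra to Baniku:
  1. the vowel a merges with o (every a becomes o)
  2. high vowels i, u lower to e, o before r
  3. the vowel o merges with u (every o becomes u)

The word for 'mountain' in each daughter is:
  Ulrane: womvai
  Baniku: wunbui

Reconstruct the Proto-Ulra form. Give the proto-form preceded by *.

*wonbai

Position 4: Ulrane has v, Baniku has b. Baniku preserves b here (none of its changes turn any other segment into b), so the proto-segment is *b.
Position 5: Ulrane has a, Baniku has u. Ulrane preserves a here (none of its changes turn any other segment into a), so the proto-segment is *a.
This points to *wonbai. Verify forward in each daughter:
Ulrane: *wonbai > wombai > womvai  (by nasal place assimilation, unconditioned shift)
Baniku: *wonbai
  wonbai → wonboi   [vowel merger]
  wonboi (rule 2 does not apply)
  wonboi → wunbui   [vowel merger]
  giving Baniku wunbui.
No other proto-form is consistent with every reflex, so the reconstruction is *wonbai.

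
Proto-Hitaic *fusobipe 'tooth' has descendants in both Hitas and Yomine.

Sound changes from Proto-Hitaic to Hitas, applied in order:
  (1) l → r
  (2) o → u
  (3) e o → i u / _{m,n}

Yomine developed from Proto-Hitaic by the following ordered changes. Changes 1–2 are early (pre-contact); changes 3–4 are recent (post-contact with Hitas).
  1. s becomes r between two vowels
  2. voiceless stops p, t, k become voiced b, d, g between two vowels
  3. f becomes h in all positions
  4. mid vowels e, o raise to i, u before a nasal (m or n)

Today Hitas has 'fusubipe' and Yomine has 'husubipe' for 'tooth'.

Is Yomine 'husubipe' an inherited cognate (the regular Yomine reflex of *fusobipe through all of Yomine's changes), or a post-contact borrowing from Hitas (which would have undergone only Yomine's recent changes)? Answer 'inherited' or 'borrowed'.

If inherited, *fusobipe would pass through all of Yomine's changes:
Yomine: start from *fusobipe.
  rule 1 (rhotacism): fusobipe → furobipe
  rule 2 (intervocalic voicing): furobipe → furobibe
  rule 3 (unconditioned shift): furobibe → hurobibe
  rule 4: no change — hurobibe
  ⇒ Yomine hurobibe
If borrowed from Hitas 'fusubipe' after the early changes, it would undergo only the recent ones:
  rule 3 (unconditioned shift): fusubipe → husubipe
  rule 4 (pre-nasal raising): no change (husubipe)
  ⇒ as a loan: husubipe
Yomine 'husubipe' matches the loan outcome 'husubipe', not the inherited 'hurobibe' — it skipped the early Yomine changes, so it was borrowed from Hitas.

borrowed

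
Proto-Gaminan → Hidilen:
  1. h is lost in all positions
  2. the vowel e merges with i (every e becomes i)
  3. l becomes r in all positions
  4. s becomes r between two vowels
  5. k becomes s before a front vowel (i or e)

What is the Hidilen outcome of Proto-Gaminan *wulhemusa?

Hidilen: start from *wulhemusa.
  rule 1 (h-loss): wulhemusa → wulemusa
  rule 2 (vowel merger): wulemusa → wulimusa
  rule 3 (unconditioned shift): wulimusa → wurimusa
  rule 4 (rhotacism): wurimusa → wurimura
  rule 5: no change — wurimura
  ⇒ Hidilen wurimura

wurimura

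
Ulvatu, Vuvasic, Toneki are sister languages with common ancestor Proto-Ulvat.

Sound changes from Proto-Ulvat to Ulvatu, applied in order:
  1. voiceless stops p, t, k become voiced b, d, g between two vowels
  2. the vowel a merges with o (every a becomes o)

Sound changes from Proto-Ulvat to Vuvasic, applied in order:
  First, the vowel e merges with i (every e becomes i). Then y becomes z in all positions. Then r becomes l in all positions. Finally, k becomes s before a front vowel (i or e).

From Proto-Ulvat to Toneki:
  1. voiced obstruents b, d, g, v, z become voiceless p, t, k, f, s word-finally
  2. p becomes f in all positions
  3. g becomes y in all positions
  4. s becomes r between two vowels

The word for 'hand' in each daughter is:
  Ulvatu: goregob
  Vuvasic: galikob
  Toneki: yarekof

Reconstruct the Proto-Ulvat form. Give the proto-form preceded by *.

Position 7: Ulvatu has b, Vuvasic has b, Toneki has f. Vuvasic preserves b here (none of its changes turn any other segment into b), so the proto-segment is *b.
Position 5: Ulvatu has g, Vuvasic has k, Toneki has k. Vuvasic preserves k here (none of its changes turn any other segment into k), so the proto-segment is *k.
Verify the candidate proto-form against each daughter:
Ulvatu: start from *garekob.
  rule 1 (intervocalic voicing): garekob → garegob
  rule 2 (vowel merger): garegob → goregob
  ⇒ Ulvatu goregob
Vuvasic: *garekob
  garekob → garikob   [vowel merger]
  garikob (rule 2 does not apply)
  garikob → galikob   [unconditioned shift]
  galikob (rule 4 does not apply)
  giving Vuvasic galikob.
Toneki: *garekob
  garekob → garekop   [final devoicing]
  garekop → garekof   [unconditioned shift]
  garekof → yarekof   [unconditioned shift]
  yarekof (rule 4 does not apply)
  giving Toneki yarekof.
No other proto-form is consistent with every reflex, so the reconstruction is *garekob.

*garekob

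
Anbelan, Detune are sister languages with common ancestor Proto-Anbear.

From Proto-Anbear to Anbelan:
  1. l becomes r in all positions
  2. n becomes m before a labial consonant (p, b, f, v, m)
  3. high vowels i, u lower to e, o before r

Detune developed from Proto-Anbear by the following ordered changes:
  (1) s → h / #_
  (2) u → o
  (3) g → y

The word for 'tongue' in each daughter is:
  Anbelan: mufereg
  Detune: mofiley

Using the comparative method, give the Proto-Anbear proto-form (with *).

*mufileg

Position 2: Anbelan has u, Detune has o. Anbelan preserves u here (none of its changes turn any other segment into u), so the proto-segment is *u.
Position 4: Anbelan has e, Detune has i. Detune preserves i here (none of its changes turn any other segment into i), so the proto-segment is *i.
Position 5: Anbelan has r, Detune has l. Detune preserves l here (none of its changes turn any other segment into l), so the proto-segment is *l.
Verify the candidate proto-form against each daughter:
Anbelan: start from *mufileg.
  rule 1 (unconditioned shift): mufileg → mufireg
  rule 2: no change — mufireg
  rule 3 (pre-rhotic lowering): mufireg → mufereg
  ⇒ Anbelan mufereg
Detune: *mufileg > mofileg > mofiley  (by vowel merger, unconditioned shift)
Only *mufileg yields all of Anbelan mufereg, Detune mofiley.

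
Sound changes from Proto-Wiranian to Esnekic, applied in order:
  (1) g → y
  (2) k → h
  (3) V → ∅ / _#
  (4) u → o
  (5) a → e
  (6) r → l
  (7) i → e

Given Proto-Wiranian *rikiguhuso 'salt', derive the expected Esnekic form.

Esnekic: *rikiguhuso > rikiyuhuso > rihiyuhuso > rihiyuhus > rihiyohos > lihiyohos > leheyohos  (by unconditioned shift, unconditioned shift, apocope, vowel merger, unconditioned shift, vowel merger)

leheyohos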